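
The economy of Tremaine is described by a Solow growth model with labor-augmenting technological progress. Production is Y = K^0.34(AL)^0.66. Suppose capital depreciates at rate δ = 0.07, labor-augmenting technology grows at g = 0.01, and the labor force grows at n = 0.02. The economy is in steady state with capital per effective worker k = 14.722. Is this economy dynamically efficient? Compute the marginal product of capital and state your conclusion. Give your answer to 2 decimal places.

n + g + δ = 0.02 + 0.01 + 0.07 = 0.1.
MPK = 0.34·k^(0.34−1) = 0.34·14.722^(-0.66) ≈ 0.0576.
MPK < 0.1, so the economy is dynamically inefficient (over-saving).

dynamically inefficient; MPK ≈ 0.06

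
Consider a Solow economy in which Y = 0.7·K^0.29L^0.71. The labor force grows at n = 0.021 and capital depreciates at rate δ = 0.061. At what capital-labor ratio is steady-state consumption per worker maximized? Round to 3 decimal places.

Break-even investment rate: n + δ = 0.021 + 0.061 = 0.082.
Golden rule sets MPK = n+δ: 0.29·0.7·k^(0.29−1) = 0.082, so k_gold = (0.29·0.7/0.082)^(1/0.71) ≈ 3.5849.

k_gold ≈ 3.585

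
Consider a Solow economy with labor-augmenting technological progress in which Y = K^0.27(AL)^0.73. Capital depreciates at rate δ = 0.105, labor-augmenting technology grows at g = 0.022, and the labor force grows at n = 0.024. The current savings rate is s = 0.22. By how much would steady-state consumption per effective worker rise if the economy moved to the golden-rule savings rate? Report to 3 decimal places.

Capital per effective worker breaks even when investment replaces (n + g + δ)·k; here n + g + δ = 0.151.
Current steady state (s = 0.22): k* = (0.22/0.151)^(1/0.73) ≈ 1.6746, y* = 1.6746^0.27 ≈ 1.1494, c* = (1−0.22)·1.1494 ≈ 0.8965.
Setting f'(k) = n+g+δ gives 0.27·k^(0.27−1) = 0.151, hence k_gold = (0.27/0.151)^(1/0.73) ≈ 2.2168.
y_gold = 2.2168^0.27 ≈ 1.2398, c_gold = y_gold − 0.151·k_gold ≈ 0.9050.
Gain: Δc = 0.9050 − 0.8965 ≈ 0.0086.

Δc ≈ 0.009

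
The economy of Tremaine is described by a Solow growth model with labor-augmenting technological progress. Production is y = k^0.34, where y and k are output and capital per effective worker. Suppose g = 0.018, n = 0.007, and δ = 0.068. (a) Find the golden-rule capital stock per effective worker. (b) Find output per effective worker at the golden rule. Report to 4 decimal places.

(a) k_gold ≈ 7.1289; (b) y_gold ≈ 1.9500

The effective depreciation rate is n + g + δ = 0.007 + 0.018 + 0.068 = 0.093.
At the golden rule the marginal product of capital equals n+g+δ: 0.34·k^(0.34−1) = 0.093. Solving, k_gold = (0.34/0.093)^(1/0.66) ≈ 7.1289.
y_gold = 7.1289^0.34 ≈ 1.9500.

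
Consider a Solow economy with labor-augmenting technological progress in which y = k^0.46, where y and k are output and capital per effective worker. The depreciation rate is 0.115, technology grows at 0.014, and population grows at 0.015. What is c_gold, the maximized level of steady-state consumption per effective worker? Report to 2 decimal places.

Capital per effective worker breaks even when investment replaces (n + g + δ)·k; here n + g + δ = 0.144.
Setting f'(k) = n+g+δ gives 0.46·k^(0.46−1) = 0.144, hence k_gold = (0.46/0.144)^(1/0.54) ≈ 8.5914.
y_gold = 8.5914^0.46 ≈ 2.6895.
c_gold = y_gold − (n+g+δ)·k_gold = 2.6895 − 0.144·8.5914 ≈ 1.4523.

c_gold ≈ 1.45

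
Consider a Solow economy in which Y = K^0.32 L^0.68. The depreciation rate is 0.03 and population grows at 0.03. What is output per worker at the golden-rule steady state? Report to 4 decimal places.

Break-even investment rate: n + δ = 0.03 + 0.03 = 0.06.
Maximizing c = f(k) − (n+δ)·k gives f'(k) = n+δ, i.e. 0.32·k^(0.32−1) = 0.06, so k_gold = (0.32/0.06)^(1/0.68) ≈ 11.7251.
Output: y_gold = k_gold^0.32 = 11.7251^0.32 ≈ 2.1985.

y_gold ≈ 2.1985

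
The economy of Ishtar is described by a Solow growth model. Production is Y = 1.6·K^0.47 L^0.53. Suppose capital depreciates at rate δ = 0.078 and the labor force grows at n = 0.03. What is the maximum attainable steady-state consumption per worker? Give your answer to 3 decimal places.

c_gold ≈ 4.740

n + δ = 0.03 + 0.078 = 0.108.
At the golden rule the marginal product of capital equals n+δ: 0.47·1.6·k^(0.47−1) = 0.108. Solving, k_gold = (0.47·1.6/0.108)^(1/0.53) ≈ 38.9204.
y_gold = 1.6·38.9204^0.47 ≈ 8.9434.
c_gold = y_gold − (n+δ)·k_gold = 8.9434 − 0.108·38.9204 ≈ 4.7400.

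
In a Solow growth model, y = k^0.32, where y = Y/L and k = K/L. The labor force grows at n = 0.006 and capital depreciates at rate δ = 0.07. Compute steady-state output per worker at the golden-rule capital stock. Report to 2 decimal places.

y_gold ≈ 1.97

Break-even investment rate: n + δ = 0.006 + 0.07 = 0.076.
Maximizing c = f(k) − (n+δ)·k gives f'(k) = n+δ, i.e. 0.32·k^(0.32−1) = 0.076, so k_gold = (0.32/0.076)^(1/0.68) ≈ 8.2821.
Output: y_gold = k_gold^0.32 = 8.2821^0.32 ≈ 1.9670.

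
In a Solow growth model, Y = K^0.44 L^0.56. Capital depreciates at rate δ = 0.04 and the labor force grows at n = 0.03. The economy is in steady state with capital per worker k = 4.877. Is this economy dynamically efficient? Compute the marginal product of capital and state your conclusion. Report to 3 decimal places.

dynamically efficient; MPK ≈ 0.181

The effective depreciation rate is n + δ = 0.03 + 0.04 = 0.07.
MPK = 0.44·k^(0.44−1) = 0.44·4.877^(-0.56) ≈ 0.1812.
MPK > 0.07, so the economy is dynamically efficient (under-saving).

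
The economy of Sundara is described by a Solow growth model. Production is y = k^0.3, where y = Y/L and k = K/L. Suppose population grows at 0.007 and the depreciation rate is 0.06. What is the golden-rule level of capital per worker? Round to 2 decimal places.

k_gold ≈ 8.51

n + δ = 0.007 + 0.06 = 0.067.
Setting f'(k) = n+δ gives 0.3·k^(0.3−1) = 0.067, hence k_gold = (0.3/0.067)^(1/0.7) ≈ 8.5127.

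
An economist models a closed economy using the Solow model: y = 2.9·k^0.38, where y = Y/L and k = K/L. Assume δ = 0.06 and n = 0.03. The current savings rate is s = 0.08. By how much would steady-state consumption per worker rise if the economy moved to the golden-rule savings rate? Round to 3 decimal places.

Capital per worker breaks even when investment replaces (n + δ)·k; here n + δ = 0.09.
Current steady state (s = 0.08): k* = (0.08·2.9/0.09)^(1/0.62) ≈ 4.6057, y* = 2.9·4.6057^0.38 ≈ 5.1815, c* = (1−0.08)·5.1815 ≈ 4.7669.
Maximizing c = f(k) − (n+δ)·k gives f'(k) = n+δ, i.e. 0.38·2.9·k^(0.38−1) = 0.09, so k_gold = (0.38·2.9/0.09)^(1/0.62) ≈ 56.8513.
y_gold = 2.9·56.8513^0.38 ≈ 13.4648, c_gold = y_gold − 0.09·k_gold ≈ 8.3482.
Gain: Δc = 8.3482 − 4.7669 ≈ 3.5812.

Δc ≈ 3.581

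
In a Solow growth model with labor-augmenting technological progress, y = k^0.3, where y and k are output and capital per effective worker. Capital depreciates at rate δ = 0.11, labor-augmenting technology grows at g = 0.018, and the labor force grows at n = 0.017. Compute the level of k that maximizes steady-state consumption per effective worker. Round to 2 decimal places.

Break-even investment rate: n + g + δ = 0.017 + 0.018 + 0.11 = 0.145.
Maximizing c = f(k) − (n+g+δ)·k gives f'(k) = n+g+δ, i.e. 0.3·k^(0.3−1) = 0.145, so k_gold = (0.3/0.145)^(1/0.7) ≈ 2.8254.

k_gold ≈ 2.83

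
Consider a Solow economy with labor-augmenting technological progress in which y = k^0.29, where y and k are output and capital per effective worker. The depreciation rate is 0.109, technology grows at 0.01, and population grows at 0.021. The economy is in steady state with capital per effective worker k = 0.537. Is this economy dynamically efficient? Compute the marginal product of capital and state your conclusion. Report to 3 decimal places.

dynamically efficient; MPK ≈ 0.451

Capital per effective worker breaks even when investment replaces (n + g + δ)·k; here n + g + δ = 0.14.
MPK = 0.29·k^(0.29−1) = 0.29·0.537^(-0.71) ≈ 0.4509.
MPK > 0.14, so the economy is dynamically efficient (under-saving).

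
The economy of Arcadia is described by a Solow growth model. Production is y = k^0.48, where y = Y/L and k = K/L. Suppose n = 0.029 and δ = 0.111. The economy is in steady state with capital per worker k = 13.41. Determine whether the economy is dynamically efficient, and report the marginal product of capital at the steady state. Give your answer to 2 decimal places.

The effective depreciation rate is n + δ = 0.029 + 0.111 = 0.14.
MPK = 0.48·k^(0.48−1) = 0.48·13.41^(-0.52) ≈ 0.1244.
MPK < 0.14, so the economy is dynamically inefficient (over-saving).

dynamically inefficient; MPK ≈ 0.12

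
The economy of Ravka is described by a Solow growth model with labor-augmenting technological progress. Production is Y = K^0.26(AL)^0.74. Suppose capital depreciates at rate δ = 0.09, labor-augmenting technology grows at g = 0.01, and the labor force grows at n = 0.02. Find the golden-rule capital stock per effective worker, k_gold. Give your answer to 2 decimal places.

n + g + δ = 0.02 + 0.01 + 0.09 = 0.12.
Maximizing c = f(k) − (n+g+δ)·k gives f'(k) = n+g+δ, i.e. 0.26·k^(0.26−1) = 0.12, so k_gold = (0.26/0.12)^(1/0.74) ≈ 2.8430.

k_gold ≈ 2.84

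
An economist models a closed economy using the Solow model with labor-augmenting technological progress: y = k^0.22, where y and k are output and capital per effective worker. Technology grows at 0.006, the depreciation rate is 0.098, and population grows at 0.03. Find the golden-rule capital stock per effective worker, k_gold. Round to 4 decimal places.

The effective depreciation rate is n + g + δ = 0.03 + 0.006 + 0.098 = 0.134.
Golden rule sets MPK = n+g+δ: 0.22·k^(0.22−1) = 0.134, so k_gold = (0.22/0.134)^(1/0.78) ≈ 1.8882.

k_gold ≈ 1.8882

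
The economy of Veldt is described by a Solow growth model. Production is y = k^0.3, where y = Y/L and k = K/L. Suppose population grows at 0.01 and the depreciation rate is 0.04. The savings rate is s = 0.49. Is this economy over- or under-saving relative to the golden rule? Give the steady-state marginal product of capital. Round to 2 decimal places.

over-saving; MPK ≈ 0.03

Capital per worker breaks even when investment replaces (n + δ)·k; here n + δ = 0.05.
Steady-state k*: s·k^0.3 = 0.05·k gives k* = (0.49/0.05)^(1/0.7) ≈ 26.0638.
MPK = 0.3·26.0638^(-0.7) ≈ 0.0306.
MPK < n+δ = 0.05, so the economy is dynamically inefficient (over-saving).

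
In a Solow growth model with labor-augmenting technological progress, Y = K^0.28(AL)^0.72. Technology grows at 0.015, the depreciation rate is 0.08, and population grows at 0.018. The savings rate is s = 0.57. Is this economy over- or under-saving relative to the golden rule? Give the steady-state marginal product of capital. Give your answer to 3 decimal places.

over-saving; MPK ≈ 0.056

The effective depreciation rate is n + g + δ = 0.018 + 0.015 + 0.08 = 0.113.
Steady-state k*: s·k^0.28 = 0.113·k gives k* = (0.57/0.113)^(1/0.72) ≈ 9.4647.
MPK = 0.28·9.4647^(-0.72) ≈ 0.0555.
MPK < n+g+δ = 0.113, so the economy is dynamically inefficient (over-saving).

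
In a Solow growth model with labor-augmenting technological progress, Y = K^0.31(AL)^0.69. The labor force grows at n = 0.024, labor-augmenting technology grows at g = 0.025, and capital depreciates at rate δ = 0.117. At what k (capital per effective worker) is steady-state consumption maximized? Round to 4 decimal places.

k_gold ≈ 2.4724

Capital per effective worker breaks even when investment replaces (n + g + δ)·k; here n + g + δ = 0.166.
Golden rule sets MPK = n+g+δ: 0.31·k^(0.31−1) = 0.166, so k_gold = (0.31/0.166)^(1/0.69) ≈ 2.4724.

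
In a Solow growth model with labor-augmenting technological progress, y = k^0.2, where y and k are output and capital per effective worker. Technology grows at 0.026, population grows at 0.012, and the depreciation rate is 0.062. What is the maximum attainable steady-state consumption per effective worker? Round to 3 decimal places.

c_gold ≈ 0.951

The effective depreciation rate is n + g + δ = 0.012 + 0.026 + 0.062 = 0.1.
At the golden rule the marginal product of capital equals n+g+δ: 0.2·k^(0.2−1) = 0.1. Solving, k_gold = (0.2/0.1)^(1/0.8) ≈ 2.3784.
y_gold = 2.3784^0.2 ≈ 1.1892.
c_gold = y_gold − (n+g+δ)·k_gold = 1.1892 − 0.1·2.3784 ≈ 0.9514.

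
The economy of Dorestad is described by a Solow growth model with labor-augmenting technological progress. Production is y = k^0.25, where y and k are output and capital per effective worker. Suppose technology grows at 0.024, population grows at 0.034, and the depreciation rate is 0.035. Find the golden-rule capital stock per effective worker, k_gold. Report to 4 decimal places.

n + g + δ = 0.034 + 0.024 + 0.035 = 0.093.
Maximizing c = f(k) − (n+g+δ)·k gives f'(k) = n+g+δ, i.e. 0.25·k^(0.25−1) = 0.093, so k_gold = (0.25/0.093)^(1/0.75) ≈ 3.7377.

k_gold ≈ 3.7377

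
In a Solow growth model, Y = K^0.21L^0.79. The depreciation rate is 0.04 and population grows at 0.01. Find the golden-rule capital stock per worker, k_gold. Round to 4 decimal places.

k_gold ≈ 6.1507

The effective depreciation rate is n + δ = 0.01 + 0.04 = 0.05.
Golden rule sets MPK = n+δ: 0.21·k^(0.21−1) = 0.05, so k_gold = (0.21/0.05)^(1/0.79) ≈ 6.1507.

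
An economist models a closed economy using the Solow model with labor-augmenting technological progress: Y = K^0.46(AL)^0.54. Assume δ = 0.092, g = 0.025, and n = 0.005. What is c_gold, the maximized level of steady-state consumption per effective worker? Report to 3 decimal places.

c_gold ≈ 1.673

n + g + δ = 0.005 + 0.025 + 0.092 = 0.122.
At the golden rule the marginal product of capital equals n+g+δ: 0.46·k^(0.46−1) = 0.122. Solving, k_gold = (0.46/0.122)^(1/0.54) ≈ 11.6789.
y_gold = 11.6789^0.46 ≈ 3.0975.
c_gold = y_gold − (n+g+δ)·k_gold = 3.0975 − 0.122·11.6789 ≈ 1.6726.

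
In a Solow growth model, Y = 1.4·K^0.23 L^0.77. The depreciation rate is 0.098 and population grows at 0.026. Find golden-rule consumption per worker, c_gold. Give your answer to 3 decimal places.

c_gold ≈ 1.434

The effective depreciation rate is n + δ = 0.026 + 0.098 = 0.124.
At the golden rule the marginal product of capital equals n+δ: 0.23·1.4·k^(0.23−1) = 0.124. Solving, k_gold = (0.23·1.4/0.124)^(1/0.77) ≈ 3.4532.
y_gold = 1.4·3.4532^0.23 ≈ 1.8617.
c_gold = y_gold − (n+δ)·k_gold = 1.8617 − 0.124·3.4532 ≈ 1.4335.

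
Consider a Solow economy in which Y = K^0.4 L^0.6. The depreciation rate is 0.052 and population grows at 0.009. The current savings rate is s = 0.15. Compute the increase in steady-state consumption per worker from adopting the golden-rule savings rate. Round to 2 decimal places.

Capital per worker breaks even when investment replaces (n + δ)·k; here n + δ = 0.061.
Current steady state (s = 0.15): k* = (0.15/0.061)^(1/0.6) ≈ 4.4799, y* = 4.4799^0.4 ≈ 1.8218, c* = (1−0.15)·1.8218 ≈ 1.5486.
Maximizing c = f(k) − (n+δ)·k gives f'(k) = n+δ, i.e. 0.4·k^(0.4−1) = 0.061, so k_gold = (0.4/0.061)^(1/0.6) ≈ 22.9730.
y_gold = 22.9730^0.4 ≈ 3.5034, c_gold = y_gold − 0.061·k_gold ≈ 2.1020.
Gain: Δc = 2.1020 − 1.5486 ≈ 0.5535.

Δc ≈ 0.55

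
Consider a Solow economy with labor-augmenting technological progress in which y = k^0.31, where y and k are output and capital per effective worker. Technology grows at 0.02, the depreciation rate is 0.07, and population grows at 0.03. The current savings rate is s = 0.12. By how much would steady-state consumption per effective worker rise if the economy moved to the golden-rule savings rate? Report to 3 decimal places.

Δc ≈ 0.177

Break-even investment rate: n + g + δ = 0.03 + 0.02 + 0.07 = 0.12.
Current steady state (s = 0.12): k* = (0.12/0.12)^(1/0.69) ≈ 1.0000, y* = 1.0000^0.31 ≈ 1.0000, c* = (1−0.12)·1.0000 ≈ 0.8800.
At the golden rule the marginal product of capital equals n+g+δ: 0.31·k^(0.31−1) = 0.12. Solving, k_gold = (0.31/0.12)^(1/0.69) ≈ 3.9570.
y_gold = 3.9570^0.31 ≈ 1.5317, c_gold = y_gold − 0.12·k_gold ≈ 1.0569.
Gain: Δc = 1.0569 − 0.8800 ≈ 0.1769.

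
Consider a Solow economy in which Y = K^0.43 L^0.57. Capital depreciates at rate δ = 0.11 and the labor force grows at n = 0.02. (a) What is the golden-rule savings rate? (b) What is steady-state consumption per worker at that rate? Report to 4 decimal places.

The effective depreciation rate is n + δ = 0.02 + 0.11 = 0.13.
For Cobb-Douglas, s_gold equals capital's share: s_gold = 0.43.
At the golden rule the marginal product of capital equals n+δ: 0.43·k^(0.43−1) = 0.13. Solving, k_gold = (0.43/0.13)^(1/0.57) ≈ 8.1554.
y_gold = 8.1554^0.43 ≈ 2.4656; c_gold = (1−0.43)·y_gold ≈ 1.4054.

(a) s_gold = 0.4300; (b) c_gold ≈ 1.4054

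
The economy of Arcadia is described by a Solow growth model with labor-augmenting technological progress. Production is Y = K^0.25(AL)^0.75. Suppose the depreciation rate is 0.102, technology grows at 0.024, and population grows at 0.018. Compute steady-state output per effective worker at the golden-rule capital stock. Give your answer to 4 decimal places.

y_gold ≈ 1.2019

Break-even investment rate: n + g + δ = 0.018 + 0.024 + 0.102 = 0.144.
At the golden rule the marginal product of capital equals n+g+δ: 0.25·k^(0.25−1) = 0.144. Solving, k_gold = (0.25/0.144)^(1/0.75) ≈ 2.0866.
Output: y_gold = k_gold^0.25 = 2.0866^0.25 ≈ 1.2019.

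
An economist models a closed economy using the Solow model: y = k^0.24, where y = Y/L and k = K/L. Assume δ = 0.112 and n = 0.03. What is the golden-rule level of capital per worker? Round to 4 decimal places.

Break-even investment rate: n + δ = 0.03 + 0.112 = 0.142.
At the golden rule the marginal product of capital equals n+δ: 0.24·k^(0.24−1) = 0.142. Solving, k_gold = (0.24/0.142)^(1/0.76) ≈ 1.9948.

k_gold ≈ 1.9948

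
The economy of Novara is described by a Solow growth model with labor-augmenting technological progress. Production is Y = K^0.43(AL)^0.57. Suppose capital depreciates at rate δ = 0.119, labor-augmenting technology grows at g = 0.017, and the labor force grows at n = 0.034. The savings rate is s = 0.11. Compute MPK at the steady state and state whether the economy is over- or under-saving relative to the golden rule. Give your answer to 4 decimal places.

under-saving; MPK ≈ 0.6645

The effective depreciation rate is n + g + δ = 0.034 + 0.017 + 0.119 = 0.17.
Steady-state k*: s·k^0.43 = 0.17·k gives k* = (0.11/0.17)^(1/0.57) ≈ 0.4659.
MPK = 0.43·0.4659^(-0.57) ≈ 0.6645.
MPK > n+g+δ = 0.17, so the economy is dynamically efficient (under-saving).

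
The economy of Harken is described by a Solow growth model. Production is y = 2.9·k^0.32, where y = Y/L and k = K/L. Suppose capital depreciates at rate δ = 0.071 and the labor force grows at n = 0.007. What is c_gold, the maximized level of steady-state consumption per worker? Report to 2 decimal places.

c_gold ≈ 6.32

Capital per worker breaks even when investment replaces (n + δ)·k; here n + δ = 0.078.
Maximizing c = f(k) − (n+δ)·k gives f'(k) = n+δ, i.e. 0.32·2.9·k^(0.32−1) = 0.078, so k_gold = (0.32·2.9/0.078)^(1/0.68) ≈ 38.1548.
y_gold = 2.9·38.1548^0.32 ≈ 9.3002.
c_gold = y_gold − (n+δ)·k_gold = 9.3002 − 0.078·38.1548 ≈ 6.3242.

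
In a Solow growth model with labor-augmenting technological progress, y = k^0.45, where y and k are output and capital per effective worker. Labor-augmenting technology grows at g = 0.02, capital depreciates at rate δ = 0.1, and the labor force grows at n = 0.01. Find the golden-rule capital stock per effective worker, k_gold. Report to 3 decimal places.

Break-even investment rate: n + g + δ = 0.01 + 0.02 + 0.1 = 0.13.
Golden rule sets MPK = n+g+δ: 0.45·k^(0.45−1) = 0.13, so k_gold = (0.45/0.13)^(1/0.55) ≈ 9.5607.

k_gold ≈ 9.561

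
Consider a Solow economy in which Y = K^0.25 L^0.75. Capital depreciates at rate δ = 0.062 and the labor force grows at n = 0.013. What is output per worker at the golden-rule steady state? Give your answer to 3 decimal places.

y_gold ≈ 1.494

The effective depreciation rate is n + δ = 0.013 + 0.062 = 0.075.
At the golden rule the marginal product of capital equals n+δ: 0.25·k^(0.25−1) = 0.075. Solving, k_gold = (0.25/0.075)^(1/0.75) ≈ 4.9793.
Output: y_gold = k_gold^0.25 = 4.9793^0.25 ≈ 1.4938.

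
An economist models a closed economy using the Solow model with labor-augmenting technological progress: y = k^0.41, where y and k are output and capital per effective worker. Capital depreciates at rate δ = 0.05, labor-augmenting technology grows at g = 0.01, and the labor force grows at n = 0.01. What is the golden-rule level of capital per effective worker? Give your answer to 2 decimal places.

k_gold ≈ 20.01

Capital per effective worker breaks even when investment replaces (n + g + δ)·k; here n + g + δ = 0.07.
Golden rule sets MPK = n+g+δ: 0.41·k^(0.41−1) = 0.07, so k_gold = (0.41/0.07)^(1/0.59) ≈ 20.0061.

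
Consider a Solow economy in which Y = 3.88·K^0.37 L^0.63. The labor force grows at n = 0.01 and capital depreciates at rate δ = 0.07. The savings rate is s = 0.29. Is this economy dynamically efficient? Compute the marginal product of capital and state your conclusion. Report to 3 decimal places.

dynamically efficient; MPK ≈ 0.102

Capital per worker breaks even when investment replaces (n + δ)·k; here n + δ = 0.08.
Steady-state k*: s·A·k^0.37 = 0.08·k gives k* = (0.29·3.88/0.08)^(1/0.63) ≈ 66.4422.
MPK = 0.37·3.88·66.4422^(-0.63) ≈ 0.1021.
MPK > n+δ = 0.08, so the economy is dynamically efficient (under-saving).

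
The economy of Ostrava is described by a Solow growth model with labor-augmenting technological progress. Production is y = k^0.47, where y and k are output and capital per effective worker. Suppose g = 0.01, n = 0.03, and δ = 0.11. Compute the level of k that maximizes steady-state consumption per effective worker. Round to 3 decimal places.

The effective depreciation rate is n + g + δ = 0.03 + 0.01 + 0.11 = 0.15.
Setting f'(k) = n+g+δ gives 0.47·k^(0.47−1) = 0.15, hence k_gold = (0.47/0.15)^(1/0.53) ≈ 8.6270.

k_gold ≈ 8.627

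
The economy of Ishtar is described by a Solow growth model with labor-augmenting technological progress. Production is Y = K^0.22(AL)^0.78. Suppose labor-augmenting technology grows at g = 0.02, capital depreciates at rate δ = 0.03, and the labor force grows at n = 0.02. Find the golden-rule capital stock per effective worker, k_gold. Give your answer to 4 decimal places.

n + g + δ = 0.02 + 0.02 + 0.03 = 0.07.
At the golden rule the marginal product of capital equals n+g+δ: 0.22·k^(0.22−1) = 0.07. Solving, k_gold = (0.22/0.07)^(1/0.78) ≈ 4.3411.

k_gold ≈ 4.3411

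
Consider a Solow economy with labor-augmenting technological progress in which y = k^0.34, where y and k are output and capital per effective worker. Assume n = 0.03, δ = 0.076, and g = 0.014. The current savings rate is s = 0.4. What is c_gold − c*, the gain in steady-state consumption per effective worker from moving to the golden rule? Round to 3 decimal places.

n + g + δ = 0.03 + 0.014 + 0.076 = 0.12.
Current steady state (s = 0.4): k* = (0.4/0.12)^(1/0.66) ≈ 6.1978, y* = 6.1978^0.34 ≈ 1.8594, c* = (1−0.4)·1.8594 ≈ 1.1156.
Setting f'(k) = n+g+δ gives 0.34·k^(0.34−1) = 0.12, hence k_gold = (0.34/0.12)^(1/0.66) ≈ 4.8451.
y_gold = 4.8451^0.34 ≈ 1.7100, c_gold = y_gold − 0.12·k_gold ≈ 1.1286.
Gain: Δc = 1.1286 − 1.1156 ≈ 0.0130.

Δc ≈ 0.013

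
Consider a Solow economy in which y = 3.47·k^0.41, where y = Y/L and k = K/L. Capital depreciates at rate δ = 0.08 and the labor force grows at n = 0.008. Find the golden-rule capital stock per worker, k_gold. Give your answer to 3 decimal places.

k_gold ≈ 111.822

Capital per worker breaks even when investment replaces (n + δ)·k; here n + δ = 0.088.
Setting f'(k) = n+δ gives 0.41·3.47·k^(0.41−1) = 0.088, hence k_gold = (0.41·3.47/0.088)^(1/0.59) ≈ 111.8218.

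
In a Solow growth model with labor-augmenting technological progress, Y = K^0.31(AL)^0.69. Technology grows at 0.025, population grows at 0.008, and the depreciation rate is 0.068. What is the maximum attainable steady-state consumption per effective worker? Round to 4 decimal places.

n + g + δ = 0.008 + 0.025 + 0.068 = 0.101.
Golden rule sets MPK = n+g+δ: 0.31·k^(0.31−1) = 0.101, so k_gold = (0.31/0.101)^(1/0.69) ≈ 5.0799.
y_gold = 5.0799^0.31 ≈ 1.6551.
c_gold = y_gold − (n+g+δ)·k_gold = 1.6551 − 0.101·5.0799 ≈ 1.1420.

c_gold ≈ 1.1420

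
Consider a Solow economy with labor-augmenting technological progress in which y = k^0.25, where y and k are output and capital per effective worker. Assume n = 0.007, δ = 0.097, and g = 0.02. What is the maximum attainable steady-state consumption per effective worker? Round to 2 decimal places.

Capital per effective worker breaks even when investment replaces (n + g + δ)·k; here n + g + δ = 0.124.
Golden rule sets MPK = n+g+δ: 0.25·k^(0.25−1) = 0.124, so k_gold = (0.25/0.124)^(1/0.75) ≈ 2.5470.
y_gold = 2.5470^0.25 ≈ 1.2633.
c_gold = y_gold − (n+g+δ)·k_gold = 1.2633 − 0.124·2.5470 ≈ 0.9475.

c_gold ≈ 0.95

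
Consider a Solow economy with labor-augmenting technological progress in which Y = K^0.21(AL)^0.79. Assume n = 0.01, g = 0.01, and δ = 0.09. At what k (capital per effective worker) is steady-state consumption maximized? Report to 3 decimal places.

k_gold ≈ 2.267

Break-even investment rate: n + g + δ = 0.01 + 0.01 + 0.09 = 0.11.
Setting f'(k) = n+g+δ gives 0.21·k^(0.21−1) = 0.11, hence k_gold = (0.21/0.11)^(1/0.79) ≈ 2.2671.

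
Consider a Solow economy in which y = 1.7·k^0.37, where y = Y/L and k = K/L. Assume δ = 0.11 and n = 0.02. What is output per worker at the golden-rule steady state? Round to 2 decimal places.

The effective depreciation rate is n + δ = 0.02 + 0.11 = 0.13.
Maximizing c = f(k) − (n+δ)·k gives f'(k) = n+δ, i.e. 0.37·1.7·k^(0.37−1) = 0.13, so k_gold = (0.37·1.7/0.13)^(1/0.63) ≈ 12.2134.
Output: y_gold = 1.7·k_gold^0.37 = 1.7·12.2134^0.37 ≈ 4.2912.

y_gold ≈ 4.29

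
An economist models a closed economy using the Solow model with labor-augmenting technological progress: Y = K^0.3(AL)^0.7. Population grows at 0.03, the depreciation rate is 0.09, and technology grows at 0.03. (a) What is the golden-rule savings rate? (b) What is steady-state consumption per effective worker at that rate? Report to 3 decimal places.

n + g + δ = 0.03 + 0.03 + 0.09 = 0.15.
For Cobb-Douglas, s_gold equals capital's share: s_gold = 0.3.
At the golden rule the marginal product of capital equals n+g+δ: 0.3·k^(0.3−1) = 0.15. Solving, k_gold = (0.3/0.15)^(1/0.7) ≈ 2.6918.
y_gold = 2.6918^0.3 ≈ 1.3459; c_gold = (1−0.3)·y_gold ≈ 0.9421.

(a) s_gold = 0.300; (b) c_gold ≈ 0.942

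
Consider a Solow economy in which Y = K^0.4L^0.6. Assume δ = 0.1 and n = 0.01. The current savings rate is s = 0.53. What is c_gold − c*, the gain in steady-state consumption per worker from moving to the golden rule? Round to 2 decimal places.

Capital per worker breaks even when investment replaces (n + δ)·k; here n + δ = 0.11.
Current steady state (s = 0.53): k* = (0.53/0.11)^(1/0.6) ≈ 13.7448, y* = 13.7448^0.4 ≈ 2.8527, c* = (1−0.53)·2.8527 ≈ 1.3408.
Setting f'(k) = n+δ gives 0.4·k^(0.4−1) = 0.11, hence k_gold = (0.4/0.11)^(1/0.6) ≈ 8.5990.
y_gold = 8.5990^0.4 ≈ 2.3647, c_gold = y_gold − 0.11·k_gold ≈ 1.4188.
Gain: Δc = 1.4188 − 1.3408 ≈ 0.0781.

Δc ≈ 0.08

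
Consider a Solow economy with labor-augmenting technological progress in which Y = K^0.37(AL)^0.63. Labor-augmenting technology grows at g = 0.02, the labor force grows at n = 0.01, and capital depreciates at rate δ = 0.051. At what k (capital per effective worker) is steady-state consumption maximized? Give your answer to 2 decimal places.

k_gold ≈ 11.15

Capital per effective worker breaks even when investment replaces (n + g + δ)·k; here n + g + δ = 0.081.
Golden rule sets MPK = n+g+δ: 0.37·k^(0.37−1) = 0.081, so k_gold = (0.37/0.081)^(1/0.63) ≈ 11.1473.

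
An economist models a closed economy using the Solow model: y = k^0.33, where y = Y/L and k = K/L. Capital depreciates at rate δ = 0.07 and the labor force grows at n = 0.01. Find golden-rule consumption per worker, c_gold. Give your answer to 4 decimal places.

Break-even investment rate: n + δ = 0.01 + 0.07 = 0.08.
Golden rule sets MPK = n+δ: 0.33·k^(0.33−1) = 0.08, so k_gold = (0.33/0.08)^(1/0.67) ≈ 8.2898.
y_gold = 8.2898^0.33 ≈ 2.0096.
c_gold = y_gold − (n+δ)·k_gold = 2.0096 − 0.08·8.2898 ≈ 1.3465.

c_gold ≈ 1.3465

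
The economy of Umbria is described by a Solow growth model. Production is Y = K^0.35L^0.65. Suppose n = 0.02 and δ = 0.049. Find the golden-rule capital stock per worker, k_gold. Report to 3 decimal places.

n + δ = 0.02 + 0.049 = 0.069.
Setting f'(k) = n+δ gives 0.35·k^(0.35−1) = 0.069, hence k_gold = (0.35/0.069)^(1/0.65) ≈ 12.1605.

k_gold ≈ 12.161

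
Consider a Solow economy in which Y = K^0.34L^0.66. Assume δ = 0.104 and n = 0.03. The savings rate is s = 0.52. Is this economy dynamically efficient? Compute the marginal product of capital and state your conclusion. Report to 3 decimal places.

n + δ = 0.03 + 0.104 = 0.134.
Steady-state k*: s·k^0.34 = 0.134·k gives k* = (0.52/0.134)^(1/0.66) ≈ 7.8032.
MPK = 0.34·7.8032^(-0.66) ≈ 0.0876.
MPK < n+δ = 0.134, so the economy is dynamically inefficient (over-saving).

dynamically inefficient; MPK ≈ 0.088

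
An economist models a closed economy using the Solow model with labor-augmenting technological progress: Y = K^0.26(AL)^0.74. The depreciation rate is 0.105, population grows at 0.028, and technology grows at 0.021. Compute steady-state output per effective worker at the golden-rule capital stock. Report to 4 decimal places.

y_gold ≈ 1.2020

n + g + δ = 0.028 + 0.021 + 0.105 = 0.154.
Golden rule sets MPK = n+g+δ: 0.26·k^(0.26−1) = 0.154, so k_gold = (0.26/0.154)^(1/0.74) ≈ 2.0294.
Output: y_gold = k_gold^0.26 = 2.0294^0.26 ≈ 1.2020.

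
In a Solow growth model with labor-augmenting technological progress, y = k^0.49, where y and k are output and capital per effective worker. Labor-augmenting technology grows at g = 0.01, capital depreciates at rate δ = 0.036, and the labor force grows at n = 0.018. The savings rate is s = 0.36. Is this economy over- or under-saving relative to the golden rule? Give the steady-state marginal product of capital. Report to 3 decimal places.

The effective depreciation rate is n + g + δ = 0.018 + 0.01 + 0.036 = 0.064.
Steady-state k*: s·k^0.49 = 0.064·k gives k* = (0.36/0.064)^(1/0.51) ≈ 29.5684.
MPK = 0.49·29.5684^(-0.51) ≈ 0.0871.
MPK > n+g+δ = 0.064, so the economy is dynamically efficient (under-saving).

under-saving; MPK ≈ 0.087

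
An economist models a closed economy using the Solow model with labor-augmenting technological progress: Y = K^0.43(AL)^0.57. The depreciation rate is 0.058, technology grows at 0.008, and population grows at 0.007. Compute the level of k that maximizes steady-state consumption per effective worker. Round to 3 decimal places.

k_gold ≈ 22.446

n + g + δ = 0.007 + 0.008 + 0.058 = 0.073.
Setting f'(k) = n+g+δ gives 0.43·k^(0.43−1) = 0.073, hence k_gold = (0.43/0.073)^(1/0.57) ≈ 22.4457.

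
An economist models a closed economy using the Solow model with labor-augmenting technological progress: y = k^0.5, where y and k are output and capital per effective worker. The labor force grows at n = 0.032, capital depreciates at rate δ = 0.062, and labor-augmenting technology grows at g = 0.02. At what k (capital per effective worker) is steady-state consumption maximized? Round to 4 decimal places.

k_gold ≈ 19.2367

Capital per effective worker breaks even when investment replaces (n + g + δ)·k; here n + g + δ = 0.114.
At the golden rule the marginal product of capital equals n+g+δ: 0.5·k^(0.5−1) = 0.114. Solving, k_gold = (0.5/0.114)^(1/0.5) ≈ 19.2367.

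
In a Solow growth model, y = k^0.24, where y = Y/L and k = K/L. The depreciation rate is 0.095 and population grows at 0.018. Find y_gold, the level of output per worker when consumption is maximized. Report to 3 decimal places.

y_gold ≈ 1.269

The effective depreciation rate is n + δ = 0.018 + 0.095 = 0.113.
At the golden rule the marginal product of capital equals n+δ: 0.24·k^(0.24−1) = 0.113. Solving, k_gold = (0.24/0.113)^(1/0.76) ≈ 2.6943.
Output: y_gold = k_gold^0.24 = 2.6943^0.24 ≈ 1.2685.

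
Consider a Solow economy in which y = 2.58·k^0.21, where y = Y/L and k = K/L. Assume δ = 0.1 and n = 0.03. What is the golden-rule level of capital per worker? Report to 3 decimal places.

Capital per worker breaks even when investment replaces (n + δ)·k; here n + δ = 0.13.
At the golden rule the marginal product of capital equals n+δ: 0.21·2.58·k^(0.21−1) = 0.13. Solving, k_gold = (0.21·2.58/0.13)^(1/0.79) ≈ 6.0909.

k_gold ≈ 6.091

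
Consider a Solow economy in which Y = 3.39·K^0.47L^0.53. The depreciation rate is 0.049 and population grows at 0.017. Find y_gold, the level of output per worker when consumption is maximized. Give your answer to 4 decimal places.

Break-even investment rate: n + δ = 0.017 + 0.049 = 0.066.
Golden rule sets MPK = n+δ: 0.47·3.39·k^(0.47−1) = 0.066, so k_gold = (0.47·3.39/0.066)^(1/0.53) ≈ 406.4144.
Output: y_gold = 3.39·k_gold^0.47 = 3.39·406.4144^0.47 ≈ 57.0710.

y_gold ≈ 57.0710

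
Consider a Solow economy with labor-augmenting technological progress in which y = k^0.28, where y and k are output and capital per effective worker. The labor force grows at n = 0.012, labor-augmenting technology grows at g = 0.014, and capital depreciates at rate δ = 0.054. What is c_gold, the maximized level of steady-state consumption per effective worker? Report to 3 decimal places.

c_gold ≈ 1.172

The effective depreciation rate is n + g + δ = 0.012 + 0.014 + 0.054 = 0.08.
At the golden rule the marginal product of capital equals n+g+δ: 0.28·k^(0.28−1) = 0.08. Solving, k_gold = (0.28/0.08)^(1/0.72) ≈ 5.6971.
y_gold = 5.6971^0.28 ≈ 1.6277.
c_gold = y_gold − (n+g+δ)·k_gold = 1.6277 − 0.08·5.6971 ≈ 1.1720.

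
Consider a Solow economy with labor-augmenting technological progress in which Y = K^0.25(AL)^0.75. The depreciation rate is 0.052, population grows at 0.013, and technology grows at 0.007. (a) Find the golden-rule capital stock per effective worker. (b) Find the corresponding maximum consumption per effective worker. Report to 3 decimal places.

(a) k_gold ≈ 5.258; (b) c_gold ≈ 1.136

n + g + δ = 0.013 + 0.007 + 0.052 = 0.072.
Golden rule sets MPK = n+g+δ: 0.25·k^(0.25−1) = 0.072, so k_gold = (0.25/0.072)^(1/0.75) ≈ 5.2579.
y_gold = 5.2579^0.25 ≈ 1.5143; c_gold = y_gold − 0.072·k_gold ≈ 1.1357.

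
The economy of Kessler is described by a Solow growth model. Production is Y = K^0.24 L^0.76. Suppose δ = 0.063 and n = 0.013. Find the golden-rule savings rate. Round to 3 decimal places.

Capital per worker breaks even when investment replaces (n + δ)·k; here n + δ = 0.076.
At the golden rule MPK = n+δ, and in any Cobb-Douglas steady state s = (n+δ)·k/y = MPK·k/y = capital's share 0.24.

s_gold = 0.240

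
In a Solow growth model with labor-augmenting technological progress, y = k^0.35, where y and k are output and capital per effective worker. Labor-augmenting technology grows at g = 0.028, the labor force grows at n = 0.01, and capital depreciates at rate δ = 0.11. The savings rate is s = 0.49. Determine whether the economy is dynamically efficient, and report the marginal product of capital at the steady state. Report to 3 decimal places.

Capital per effective worker breaks even when investment replaces (n + g + δ)·k; here n + g + δ = 0.148.
Steady-state k*: s·k^0.35 = 0.148·k gives k* = (0.49/0.148)^(1/0.65) ≈ 6.3081.
MPK = 0.35·6.3081^(-0.65) ≈ 0.1057.
MPK < n+g+δ = 0.148, so the economy is dynamically inefficient (over-saving).

dynamically inefficient; MPK ≈ 0.106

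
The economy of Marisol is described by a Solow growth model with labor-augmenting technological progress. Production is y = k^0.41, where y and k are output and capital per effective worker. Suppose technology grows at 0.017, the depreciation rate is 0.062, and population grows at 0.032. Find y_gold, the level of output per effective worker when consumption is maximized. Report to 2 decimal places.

y_gold ≈ 2.48

The effective depreciation rate is n + g + δ = 0.032 + 0.017 + 0.062 = 0.111.
At the golden rule the marginal product of capital equals n+g+δ: 0.41·k^(0.41−1) = 0.111. Solving, k_gold = (0.41/0.111)^(1/0.59) ≈ 9.1579.
Output: y_gold = k_gold^0.41 = 9.1579^0.41 ≈ 2.4793.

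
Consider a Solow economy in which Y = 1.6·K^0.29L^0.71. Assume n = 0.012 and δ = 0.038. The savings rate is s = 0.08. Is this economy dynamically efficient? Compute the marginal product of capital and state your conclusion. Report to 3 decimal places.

n + δ = 0.012 + 0.038 = 0.05.
Steady-state k*: s·A·k^0.29 = 0.05·k gives k* = (0.08·1.6/0.05)^(1/0.71) ≈ 3.7583.
MPK = 0.29·1.6·3.7583^(-0.71) ≈ 0.1812.
MPK > n+δ = 0.05, so the economy is dynamically efficient (under-saving).

dynamically efficient; MPK ≈ 0.181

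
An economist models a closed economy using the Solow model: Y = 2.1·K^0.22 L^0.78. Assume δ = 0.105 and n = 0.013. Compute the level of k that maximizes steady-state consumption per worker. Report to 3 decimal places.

k_gold ≈ 5.754

n + δ = 0.013 + 0.105 = 0.118.
At the golden rule the marginal product of capital equals n+δ: 0.22·2.1·k^(0.22−1) = 0.118. Solving, k_gold = (0.22·2.1/0.118)^(1/0.78) ≈ 5.7537.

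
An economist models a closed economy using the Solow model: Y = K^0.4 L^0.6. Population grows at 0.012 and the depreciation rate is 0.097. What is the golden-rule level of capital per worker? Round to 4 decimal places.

k_gold ≈ 8.7308

Capital per worker breaks even when investment replaces (n + δ)·k; here n + δ = 0.109.
At the golden rule the marginal product of capital equals n+δ: 0.4·k^(0.4−1) = 0.109. Solving, k_gold = (0.4/0.109)^(1/0.6) ≈ 8.7308.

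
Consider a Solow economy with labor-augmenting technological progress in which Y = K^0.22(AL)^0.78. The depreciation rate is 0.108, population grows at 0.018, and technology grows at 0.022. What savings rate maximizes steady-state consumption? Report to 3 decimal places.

Break-even investment rate: n + g + δ = 0.018 + 0.022 + 0.108 = 0.148.
At the golden rule MPK = n+g+δ, and in any Cobb-Douglas steady state s = (n+g+δ)·k/y = MPK·k/y = capital's share 0.22.

s_gold = 0.220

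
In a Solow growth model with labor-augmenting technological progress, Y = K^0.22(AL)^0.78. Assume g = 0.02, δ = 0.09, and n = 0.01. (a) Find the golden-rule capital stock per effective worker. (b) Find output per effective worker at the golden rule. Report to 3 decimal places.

n + g + δ = 0.01 + 0.02 + 0.09 = 0.12.
Setting f'(k) = n+g+δ gives 0.22·k^(0.22−1) = 0.12, hence k_gold = (0.22/0.12)^(1/0.78) ≈ 2.1751.
y_gold = 2.1751^0.22 ≈ 1.1864.

(a) k_gold ≈ 2.175; (b) y_gold ≈ 1.186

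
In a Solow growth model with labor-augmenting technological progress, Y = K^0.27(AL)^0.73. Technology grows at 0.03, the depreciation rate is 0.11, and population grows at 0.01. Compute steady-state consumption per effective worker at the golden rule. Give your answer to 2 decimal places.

Break-even investment rate: n + g + δ = 0.01 + 0.03 + 0.11 = 0.15.
At the golden rule the marginal product of capital equals n+g+δ: 0.27·k^(0.27−1) = 0.15. Solving, k_gold = (0.27/0.15)^(1/0.73) ≈ 2.2371.
y_gold = 2.2371^0.27 ≈ 1.2428.
c_gold = y_gold − (n+g+δ)·k_gold = 1.2428 − 0.15·2.2371 ≈ 0.9073.

c_gold ≈ 0.91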